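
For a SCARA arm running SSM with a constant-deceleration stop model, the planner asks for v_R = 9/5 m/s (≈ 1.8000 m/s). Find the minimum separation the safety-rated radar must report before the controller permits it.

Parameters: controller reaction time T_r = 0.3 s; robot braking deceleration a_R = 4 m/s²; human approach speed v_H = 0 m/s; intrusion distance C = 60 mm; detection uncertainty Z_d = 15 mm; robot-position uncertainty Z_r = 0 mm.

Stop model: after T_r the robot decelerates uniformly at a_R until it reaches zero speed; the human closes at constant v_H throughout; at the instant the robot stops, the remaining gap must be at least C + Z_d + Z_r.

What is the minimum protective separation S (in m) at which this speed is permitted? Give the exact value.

T_s = v_R/a_R = (9/5)/4 = 0.4500 s
reaction-phase robot travel = 1.8000·0.3000 = 0.5400 m
robot under decel: 1.8000²/(2·4.0000) = 0.4050 m
person approaches 0.0000·(0.3000+0.4500) = 0.0000 m
margins: 0.0600+0.0150+0.0000 = 0.0750 m
S_min ≈ 0.5400+0.4050+0.0000+0.0750  ⇒  S_min = 51/50 m

S_min = 51/50 m = 1.0200 m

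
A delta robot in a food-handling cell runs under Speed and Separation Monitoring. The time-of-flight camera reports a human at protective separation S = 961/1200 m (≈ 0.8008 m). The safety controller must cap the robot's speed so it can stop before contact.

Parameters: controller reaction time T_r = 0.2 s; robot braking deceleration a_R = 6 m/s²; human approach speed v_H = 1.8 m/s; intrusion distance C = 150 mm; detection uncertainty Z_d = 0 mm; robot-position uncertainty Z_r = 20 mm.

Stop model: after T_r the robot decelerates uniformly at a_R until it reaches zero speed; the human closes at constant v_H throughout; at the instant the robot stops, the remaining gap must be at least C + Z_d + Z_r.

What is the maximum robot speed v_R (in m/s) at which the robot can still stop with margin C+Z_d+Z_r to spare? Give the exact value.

at the boundary: (1/12)·v² + (1/2)·v + (-13/48) = 0
  disc = (1/2)² − 4·(1/12)·(-13/48) = 49/144 ; √disc = 7/12
  v_R = (−(1/2) + 7/12) / (2·(1/12)) = 1/2 m/s
check:
braking lasts T_s = (1/2)/6 = 0.0833 s
reaction-phase robot travel = 0.5000·0.2000 = 0.1000 m
robot under decel: 0.5000²/(2·6.0000) = 0.0208 m
human over T_r+T_s: 1.8000·(0.2000+0.0833) = 0.5100 m
residual clearance needed = 0.1500+0.0000+0.0200 = 0.1700 m
sum ≈ 0.1000+0.0208+0.5100+0.1700 ≈ 0.8008 m = S ✓

v_R_max = 1/2 m/s = 0.5000 m/s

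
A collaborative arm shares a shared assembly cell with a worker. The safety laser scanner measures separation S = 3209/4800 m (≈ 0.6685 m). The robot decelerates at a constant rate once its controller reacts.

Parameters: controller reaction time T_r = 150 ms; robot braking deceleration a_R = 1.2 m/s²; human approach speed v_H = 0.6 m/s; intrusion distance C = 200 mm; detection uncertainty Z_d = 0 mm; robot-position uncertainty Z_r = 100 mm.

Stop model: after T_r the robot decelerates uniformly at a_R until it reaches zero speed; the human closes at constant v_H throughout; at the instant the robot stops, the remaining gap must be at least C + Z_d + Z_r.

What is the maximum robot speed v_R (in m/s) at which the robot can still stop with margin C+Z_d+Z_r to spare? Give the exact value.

v_R_max = 7/20 m/s = 0.3500 m/s

quadratic (5/12)·v² + (13/20)·v + (-1337/4800) = 0
  disc = (13/20)² − 4·(5/12)·(-1337/4800) = 12769/14400 ; √disc = 113/120
  v_R = (−(13/20) + 113/120) / (2·(5/12)) = 7/20 m/s
check:
braking lasts T_s = (7/20)/(6/5) = 0.2917 s
robot in T_r: 0.3500·0.1500 = 0.0525 m
robot covers 0.3500·0.2917 − ½·1.2000·0.2917² = 0.0510 m while stopping
human over T_r+T_s: 0.6000·(0.1500+0.2917) = 0.2650 m
C+Z_d+Z_r = 0.2000+0.0000+0.1000 = 0.3000 m
sum ≈ 0.0525+0.0510+0.2650+0.3000 ≈ 0.6685 m = S ✓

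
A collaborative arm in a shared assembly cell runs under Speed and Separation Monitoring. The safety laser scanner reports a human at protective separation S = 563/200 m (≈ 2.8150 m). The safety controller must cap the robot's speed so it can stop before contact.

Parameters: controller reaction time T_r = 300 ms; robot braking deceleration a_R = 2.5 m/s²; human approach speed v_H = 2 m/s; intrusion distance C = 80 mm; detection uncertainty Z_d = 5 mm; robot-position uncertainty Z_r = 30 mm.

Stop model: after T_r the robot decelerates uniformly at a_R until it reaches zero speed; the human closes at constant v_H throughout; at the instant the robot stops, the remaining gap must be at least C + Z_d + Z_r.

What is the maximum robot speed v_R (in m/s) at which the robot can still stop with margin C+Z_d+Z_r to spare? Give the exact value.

v_R_max = 3/2 m/s = 1.5000 m/s

collect terms ⇒ (1/5)·v_R² + (11/10)·v_R + (-21/10) = 0
  disc = (11/10)² − 4·(1/5)·(-21/10) = 289/100 ; √disc = 17/10
  v_R = (−(11/10) + 17/10) / (2·(1/5)) = 3/2 m/s
check:
stop time T_s = (3/2)/(5/2) = 0.6000 s
robot in T_r: 1.5000·0.3000 = 0.4500 m
braking distance = 1.5000²/(2·2.5000) = 0.4500 m
human over T_r+T_s: 2.0000·(0.3000+0.6000) = 1.8000 m
residual clearance needed = 0.0800+0.0050+0.0300 = 0.1150 m
sum ≈ 0.4500+0.4500+1.8000+0.1150 ≈ 2.8150 m = S ✓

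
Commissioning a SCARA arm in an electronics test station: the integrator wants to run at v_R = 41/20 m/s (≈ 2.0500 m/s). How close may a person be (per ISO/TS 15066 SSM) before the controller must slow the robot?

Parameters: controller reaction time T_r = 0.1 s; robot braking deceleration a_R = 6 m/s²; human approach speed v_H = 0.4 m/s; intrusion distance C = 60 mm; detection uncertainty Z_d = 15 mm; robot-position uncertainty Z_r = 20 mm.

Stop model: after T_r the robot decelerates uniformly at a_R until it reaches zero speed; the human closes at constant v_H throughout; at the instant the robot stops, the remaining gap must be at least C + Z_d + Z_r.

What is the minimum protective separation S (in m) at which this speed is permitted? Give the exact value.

T_s = v_R/a_R = (41/20)/6 = 0.3417 s
robot in T_r: 2.0500·0.1000 = 0.2050 m
braking distance = 2.0500²/(2·6.0000) = 0.3502 m
human over T_r+T_s: 0.4000·(0.1000+0.3417) = 0.1767 m
margins: 0.0600+0.0150+0.0200 = 0.0950 m
S_min ≈ 0.2050+0.3502+0.1767+0.0950  ⇒  S_min = 1323/1600 m

S_min = 1323/1600 m = 0.8269 m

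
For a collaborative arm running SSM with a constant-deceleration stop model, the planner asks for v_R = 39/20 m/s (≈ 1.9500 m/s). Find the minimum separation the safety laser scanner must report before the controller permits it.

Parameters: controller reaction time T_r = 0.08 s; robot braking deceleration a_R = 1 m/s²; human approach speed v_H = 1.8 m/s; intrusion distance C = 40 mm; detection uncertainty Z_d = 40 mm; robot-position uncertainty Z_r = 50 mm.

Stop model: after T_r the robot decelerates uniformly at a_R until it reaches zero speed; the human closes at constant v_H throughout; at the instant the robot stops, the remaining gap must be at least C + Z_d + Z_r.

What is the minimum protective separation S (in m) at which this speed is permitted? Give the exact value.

S_min = 4673/800 m = 5.8412 m

stop time T_s = (39/20)/1 = 1.9500 s
reaction-phase robot travel = 1.9500·0.0800 = 0.1560 m
robot covers 1.9500·1.9500 − ½·1.0000·1.9500² = 1.9013 m while stopping
human closes 1.8000·2.0300 = 3.6540 m
margins: 0.0400+0.0400+0.0500 = 0.1300 m
S_min ≈ 0.1560+1.9013+3.6540+0.1300  ⇒  S_min = 4673/800 m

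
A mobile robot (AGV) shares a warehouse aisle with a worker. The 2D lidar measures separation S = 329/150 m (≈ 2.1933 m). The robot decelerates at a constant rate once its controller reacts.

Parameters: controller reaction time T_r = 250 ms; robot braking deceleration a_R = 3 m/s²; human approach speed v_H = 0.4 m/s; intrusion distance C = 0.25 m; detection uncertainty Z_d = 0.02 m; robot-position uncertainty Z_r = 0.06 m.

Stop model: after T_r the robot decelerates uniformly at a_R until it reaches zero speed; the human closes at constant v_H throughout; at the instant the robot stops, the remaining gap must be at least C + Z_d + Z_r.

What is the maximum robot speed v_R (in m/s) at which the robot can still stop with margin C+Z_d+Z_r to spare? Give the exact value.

v_R_max = 23/10 m/s = 2.3000 m/s

collect terms ⇒ (1/6)·v_R² + (23/60)·v_R + (-529/300) = 0
  disc = (23/60)² − 4·(1/6)·(-529/300) = 529/400 ; √disc = 23/20
  v_R = (−(23/60) + 23/20) / (2·(1/6)) = 23/10 m/s
check:
braking lasts T_s = (23/10)/3 = 0.7667 s
robot covers v_R·T_r = 2.3000·0.2500 = 0.5750 m before braking
robot covers 2.3000·0.7667 − ½·3.0000·0.7667² = 0.8817 m while stopping
person approaches 0.4000·(0.2500+0.7667) = 0.4067 m
residual clearance needed = 0.2500+0.0200+0.0600 = 0.3300 m
sum ≈ 0.5750+0.8817+0.4067+0.3300 ≈ 2.1933 m = S ✓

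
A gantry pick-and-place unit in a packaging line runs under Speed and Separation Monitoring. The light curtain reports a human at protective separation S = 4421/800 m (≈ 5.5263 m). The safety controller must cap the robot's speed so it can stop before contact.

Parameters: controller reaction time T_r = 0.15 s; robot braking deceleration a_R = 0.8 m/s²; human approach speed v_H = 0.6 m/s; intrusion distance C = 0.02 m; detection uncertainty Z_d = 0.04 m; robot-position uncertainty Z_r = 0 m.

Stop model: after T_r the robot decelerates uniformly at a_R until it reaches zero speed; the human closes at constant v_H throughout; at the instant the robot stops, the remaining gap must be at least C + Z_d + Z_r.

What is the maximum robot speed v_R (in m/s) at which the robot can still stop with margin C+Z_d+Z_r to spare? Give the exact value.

v_R_max = 23/10 m/s = 2.3000 m/s

quadratic (5/8)·v² + (9/10)·v + (-4301/800) = 0
  disc = (9/10)² − 4·(5/8)·(-4301/800) = 22801/1600 ; √disc = 151/40
  v_R = (−(9/10) + 151/40) / (2·(5/8)) = 23/10 m/s
check:
T_s = v_R/a_R = (23/10)/(4/5) = 2.8750 s
robot in T_r: 2.3000·0.1500 = 0.3450 m
braking distance = 2.3000²/(2·0.8000) = 3.3062 m
human closes 0.6000·3.0250 = 1.8150 m
C+Z_d+Z_r = 0.0200+0.0400+0.0000 = 0.0600 m
sum ≈ 0.3450+3.3062+1.8150+0.0600 ≈ 5.5263 m = S ✓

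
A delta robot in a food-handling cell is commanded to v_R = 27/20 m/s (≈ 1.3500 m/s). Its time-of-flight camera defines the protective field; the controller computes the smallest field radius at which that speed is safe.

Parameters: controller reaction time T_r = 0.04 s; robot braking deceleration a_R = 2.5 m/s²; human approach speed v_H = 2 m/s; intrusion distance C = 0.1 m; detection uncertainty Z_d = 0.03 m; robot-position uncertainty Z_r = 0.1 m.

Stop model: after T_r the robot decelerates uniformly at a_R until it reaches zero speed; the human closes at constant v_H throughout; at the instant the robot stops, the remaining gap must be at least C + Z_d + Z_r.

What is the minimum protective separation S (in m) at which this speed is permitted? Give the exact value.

S_min = 3617/2000 m = 1.8085 m

stop time T_s = (27/20)/(5/2) = 0.5400 s
robot in T_r: 1.3500·0.0400 = 0.0540 m
braking distance = 1.3500²/(2·2.5000) = 0.3645 m
human over T_r+T_s: 2.0000·(0.0400+0.5400) = 1.1600 m
C+Z_d+Z_r = 0.1000+0.0300+0.1000 = 0.2300 m
S_min ≈ 0.0540+0.3645+1.1600+0.2300  ⇒  S_min = 3617/2000 m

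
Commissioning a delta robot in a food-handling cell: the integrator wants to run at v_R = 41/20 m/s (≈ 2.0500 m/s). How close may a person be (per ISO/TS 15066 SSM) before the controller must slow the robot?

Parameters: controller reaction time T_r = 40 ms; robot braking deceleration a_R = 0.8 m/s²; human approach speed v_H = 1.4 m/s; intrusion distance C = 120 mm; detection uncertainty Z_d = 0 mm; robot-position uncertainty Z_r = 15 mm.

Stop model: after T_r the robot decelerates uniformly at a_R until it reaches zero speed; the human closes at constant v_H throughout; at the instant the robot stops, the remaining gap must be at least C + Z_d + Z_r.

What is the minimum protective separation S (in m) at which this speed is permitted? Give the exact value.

braking lasts T_s = (41/20)/(4/5) = 2.5625 s
robot in T_r: 2.0500·0.0400 = 0.0820 m
robot under decel: 2.0500²/(2·0.8000) = 2.6266 m
human closes 1.4000·2.6025 = 3.6435 m
margins: 0.1200+0.0000+0.0150 = 0.1350 m
S_min ≈ 0.0820+2.6266+3.6435+0.1350  ⇒  S_min = 103793/16000 m

S_min = 103793/16000 m = 6.4871 m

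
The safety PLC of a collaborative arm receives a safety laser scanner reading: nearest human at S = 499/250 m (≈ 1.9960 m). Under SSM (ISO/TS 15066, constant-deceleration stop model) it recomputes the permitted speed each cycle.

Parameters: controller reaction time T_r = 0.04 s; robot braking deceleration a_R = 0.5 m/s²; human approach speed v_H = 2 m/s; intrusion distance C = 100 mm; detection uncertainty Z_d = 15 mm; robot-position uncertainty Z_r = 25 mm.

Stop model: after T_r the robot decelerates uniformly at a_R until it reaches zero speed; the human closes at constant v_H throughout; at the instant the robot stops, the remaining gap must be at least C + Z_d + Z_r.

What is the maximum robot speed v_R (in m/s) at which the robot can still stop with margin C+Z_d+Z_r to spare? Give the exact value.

v_R_max = 2/5 m/s = 0.4000 m/s

collect terms ⇒ (1)·v_R² + (101/25)·v_R + (-222/125) = 0
  disc = (101/25)² − 4·(1)·(-222/125) = 14641/625 ; √disc = 121/25
  v_R = (−(101/25) + 121/25) / (2·(1)) = 2/5 m/s
check:
stop time T_s = (2/5)/(1/2) = 0.8000 s
robot in T_r: 0.4000·0.0400 = 0.0160 m
robot under decel: 0.4000²/(2·0.5000) = 0.1600 m
person approaches 2.0000·(0.0400+0.8000) = 1.6800 m
residual clearance needed = 0.1000+0.0150+0.0250 = 0.1400 m
sum ≈ 0.0160+0.1600+1.6800+0.1400 ≈ 1.9960 m = S ✓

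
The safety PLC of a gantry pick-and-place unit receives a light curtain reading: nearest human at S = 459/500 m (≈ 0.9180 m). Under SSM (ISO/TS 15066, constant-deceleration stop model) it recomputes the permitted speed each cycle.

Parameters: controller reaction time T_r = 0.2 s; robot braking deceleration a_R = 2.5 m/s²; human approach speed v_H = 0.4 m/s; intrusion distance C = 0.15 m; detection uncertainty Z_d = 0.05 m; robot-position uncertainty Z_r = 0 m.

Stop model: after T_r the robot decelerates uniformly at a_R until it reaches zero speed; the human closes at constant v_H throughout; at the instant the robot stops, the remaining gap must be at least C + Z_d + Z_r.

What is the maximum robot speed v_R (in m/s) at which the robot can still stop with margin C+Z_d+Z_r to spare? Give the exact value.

v_R_max = 11/10 m/s = 1.1000 m/s

quadratic (1/5)·v² + (9/25)·v + (-319/500) = 0
  disc = (9/25)² − 4·(1/5)·(-319/500) = 16/25 ; √disc = 4/5
  v_R = (−(9/25) + 4/5) / (2·(1/5)) = 11/10 m/s
check:
stop time T_s = (11/10)/(5/2) = 0.4400 s
robot in T_r: 1.1000·0.2000 = 0.2200 m
robot under decel: 1.1000²/(2·2.5000) = 0.2420 m
human closes 0.4000·0.6400 = 0.2560 m
residual clearance needed = 0.1500+0.0500+0.0000 = 0.2000 m
sum ≈ 0.2200+0.2420+0.2560+0.2000 ≈ 0.9180 m = S ✓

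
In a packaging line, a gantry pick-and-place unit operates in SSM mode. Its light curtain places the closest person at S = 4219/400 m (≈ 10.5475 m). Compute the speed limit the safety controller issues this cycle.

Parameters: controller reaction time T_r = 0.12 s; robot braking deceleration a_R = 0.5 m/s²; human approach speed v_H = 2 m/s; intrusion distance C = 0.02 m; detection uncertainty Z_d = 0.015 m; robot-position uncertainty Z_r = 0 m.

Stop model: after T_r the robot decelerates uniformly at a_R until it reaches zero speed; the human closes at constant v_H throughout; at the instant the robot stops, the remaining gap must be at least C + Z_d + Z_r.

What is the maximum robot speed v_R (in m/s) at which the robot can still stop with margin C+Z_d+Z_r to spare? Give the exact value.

collect terms ⇒ (1)·v_R² + (103/25)·v_R + (-4109/400) = 0
  disc = (103/25)² − 4·(1)·(-4109/400) = 145161/2500 ; √disc = 381/50
  v_R = (−(103/25) + 381/50) / (2·(1)) = 7/4 m/s
check:
T_s = v_R/a_R = (7/4)/(1/2) = 3.5000 s
robot in T_r: 1.7500·0.1200 = 0.2100 m
braking distance = 1.7500²/(2·0.5000) = 3.0625 m
human over T_r+T_s: 2.0000·(0.1200+3.5000) = 7.2400 m
C+Z_d+Z_r = 0.0200+0.0150+0.0000 = 0.0350 m
sum ≈ 0.2100+3.0625+7.2400+0.0350 ≈ 10.5475 m = S ✓

v_R_max = 7/4 m/s = 1.7500 m/s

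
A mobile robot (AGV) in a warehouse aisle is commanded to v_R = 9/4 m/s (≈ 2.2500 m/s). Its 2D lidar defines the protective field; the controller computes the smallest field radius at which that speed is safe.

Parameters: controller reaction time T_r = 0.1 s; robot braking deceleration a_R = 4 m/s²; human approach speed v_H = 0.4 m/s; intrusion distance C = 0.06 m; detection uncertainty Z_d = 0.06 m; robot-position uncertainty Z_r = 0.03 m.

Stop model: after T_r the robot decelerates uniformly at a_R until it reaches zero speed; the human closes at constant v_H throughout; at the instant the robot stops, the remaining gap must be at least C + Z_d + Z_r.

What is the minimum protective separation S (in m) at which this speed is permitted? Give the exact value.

stop time T_s = (9/4)/4 = 0.5625 s
robot in T_r: 2.2500·0.1000 = 0.2250 m
robot under decel: 2.2500²/(2·4.0000) = 0.6328 m
person approaches 0.4000·(0.1000+0.5625) = 0.2650 m
C+Z_d+Z_r = 0.0600+0.0600+0.0300 = 0.1500 m
S_min ≈ 0.2250+0.6328+0.2650+0.1500  ⇒  S_min = 4073/3200 m

S_min = 4073/3200 m = 1.2728 m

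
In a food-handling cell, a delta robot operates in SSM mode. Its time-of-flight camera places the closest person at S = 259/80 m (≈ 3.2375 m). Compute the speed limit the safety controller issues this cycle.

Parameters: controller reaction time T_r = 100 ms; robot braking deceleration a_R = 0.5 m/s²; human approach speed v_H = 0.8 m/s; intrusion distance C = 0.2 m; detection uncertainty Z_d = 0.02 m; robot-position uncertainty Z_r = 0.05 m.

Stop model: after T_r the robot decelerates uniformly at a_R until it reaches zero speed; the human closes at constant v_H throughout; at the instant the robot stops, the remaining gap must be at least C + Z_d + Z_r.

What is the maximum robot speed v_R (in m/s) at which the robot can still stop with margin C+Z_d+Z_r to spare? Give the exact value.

collect terms ⇒ (1)·v_R² + (17/10)·v_R + (-231/80) = 0
  disc = (17/10)² − 4·(1)·(-231/80) = 361/25 ; √disc = 19/5
  v_R = (−(17/10) + 19/5) / (2·(1)) = 21/20 m/s
check:
braking lasts T_s = (21/20)/(1/2) = 2.1000 s
reaction-phase robot travel = 1.0500·0.1000 = 0.1050 m
robot under decel: 1.0500²/(2·0.5000) = 1.1025 m
human over T_r+T_s: 0.8000·(0.1000+2.1000) = 1.7600 m
margins: 0.2000+0.0200+0.0500 = 0.2700 m
sum ≈ 0.1050+1.1025+1.7600+0.2700 ≈ 3.2375 m = S ✓

v_R_max = 21/20 m/s = 1.0500 m/s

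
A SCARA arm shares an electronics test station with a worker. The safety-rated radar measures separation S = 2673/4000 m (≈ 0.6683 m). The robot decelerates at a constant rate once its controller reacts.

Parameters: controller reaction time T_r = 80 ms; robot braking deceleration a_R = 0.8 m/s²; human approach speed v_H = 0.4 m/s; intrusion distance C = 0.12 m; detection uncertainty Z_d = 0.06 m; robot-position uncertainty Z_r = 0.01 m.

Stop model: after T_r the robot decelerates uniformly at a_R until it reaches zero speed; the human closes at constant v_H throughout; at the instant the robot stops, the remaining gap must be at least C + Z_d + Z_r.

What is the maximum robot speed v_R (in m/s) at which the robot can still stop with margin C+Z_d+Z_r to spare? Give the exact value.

at the boundary: (5/8)·v² + (29/50)·v + (-357/800) = 0
  disc = (29/50)² − 4·(5/8)·(-357/800) = 58081/40000 ; √disc = 241/200
  v_R = (−(29/50) + 241/200) / (2·(5/8)) = 1/2 m/s
check:
stop time T_s = (1/2)/(4/5) = 0.6250 s
reaction-phase robot travel = 0.5000·0.0800 = 0.0400 m
robot covers 0.5000·0.6250 − ½·0.8000·0.6250² = 0.1562 m while stopping
person approaches 0.4000·(0.0800+0.6250) = 0.2820 m
margins: 0.1200+0.0600+0.0100 = 0.1900 m
sum ≈ 0.0400+0.1562+0.2820+0.1900 ≈ 0.6683 m = S ✓

v_R_max = 1/2 m/s = 0.5000 m/s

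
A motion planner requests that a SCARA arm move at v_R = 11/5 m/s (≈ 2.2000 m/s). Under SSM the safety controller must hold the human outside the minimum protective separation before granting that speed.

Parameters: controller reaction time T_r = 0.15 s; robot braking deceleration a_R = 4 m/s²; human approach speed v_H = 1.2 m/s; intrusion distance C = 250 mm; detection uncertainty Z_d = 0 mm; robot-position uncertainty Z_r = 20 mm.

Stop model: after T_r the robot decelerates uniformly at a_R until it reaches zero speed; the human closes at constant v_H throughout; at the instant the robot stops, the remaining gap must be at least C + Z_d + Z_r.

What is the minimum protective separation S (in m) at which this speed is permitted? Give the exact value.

S_min = 409/200 m = 2.0450 m

stop time T_s = (11/5)/4 = 0.5500 s
robot in T_r: 2.2000·0.1500 = 0.3300 m
robot under decel: 2.2000²/(2·4.0000) = 0.6050 m
person approaches 1.2000·(0.1500+0.5500) = 0.8400 m
C+Z_d+Z_r = 0.2500+0.0000+0.0200 = 0.2700 m
S_min ≈ 0.3300+0.6050+0.8400+0.2700  ⇒  S_min = 409/200 m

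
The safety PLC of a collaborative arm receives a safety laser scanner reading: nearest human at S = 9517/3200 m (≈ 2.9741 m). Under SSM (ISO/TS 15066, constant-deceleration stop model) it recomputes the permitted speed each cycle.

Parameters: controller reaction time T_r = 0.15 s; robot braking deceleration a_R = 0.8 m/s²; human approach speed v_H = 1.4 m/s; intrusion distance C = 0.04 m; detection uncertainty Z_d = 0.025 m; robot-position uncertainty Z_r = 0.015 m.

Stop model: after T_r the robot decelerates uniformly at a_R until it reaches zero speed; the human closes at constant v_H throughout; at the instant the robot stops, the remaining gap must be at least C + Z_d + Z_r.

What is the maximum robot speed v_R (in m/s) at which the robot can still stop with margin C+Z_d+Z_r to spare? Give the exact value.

at the boundary: (5/8)·v² + (19/10)·v + (-8589/3200) = 0
  disc = (19/10)² − 4·(5/8)·(-8589/3200) = 66049/6400 ; √disc = 257/80
  v_R = (−(19/10) + 257/80) / (2·(5/8)) = 21/20 m/s
check:
stop time T_s = (21/20)/(4/5) = 1.3125 s
robot in T_r: 1.0500·0.1500 = 0.1575 m
robot under decel: 1.0500²/(2·0.8000) = 0.6891 m
human closes 1.4000·1.4625 = 2.0475 m
residual clearance needed = 0.0400+0.0250+0.0150 = 0.0800 m
sum ≈ 0.1575+0.6891+2.0475+0.0800 ≈ 2.9741 m = S ✓

v_R_max = 21/20 m/s = 1.0500 m/s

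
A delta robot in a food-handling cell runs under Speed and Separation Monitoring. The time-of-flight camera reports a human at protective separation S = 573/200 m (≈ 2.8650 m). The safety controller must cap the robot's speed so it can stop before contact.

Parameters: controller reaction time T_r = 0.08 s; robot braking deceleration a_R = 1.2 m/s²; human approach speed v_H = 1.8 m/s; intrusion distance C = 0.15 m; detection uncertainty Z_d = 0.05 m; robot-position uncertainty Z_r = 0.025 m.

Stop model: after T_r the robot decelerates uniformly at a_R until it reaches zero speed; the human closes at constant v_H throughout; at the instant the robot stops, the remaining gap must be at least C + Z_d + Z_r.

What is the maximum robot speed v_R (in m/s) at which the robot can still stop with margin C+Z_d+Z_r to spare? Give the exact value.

v_R_max = 6/5 m/s = 1.2000 m/s

collect terms ⇒ (5/12)·v_R² + (79/50)·v_R + (-312/125) = 0
  disc = (79/50)² − 4·(5/12)·(-312/125) = 16641/2500 ; √disc = 129/50
  v_R = (−(79/50) + 129/50) / (2·(5/12)) = 6/5 m/s
check:
braking lasts T_s = (6/5)/(6/5) = 1.0000 s
robot in T_r: 1.2000·0.0800 = 0.0960 m
robot under decel: 1.2000²/(2·1.2000) = 0.6000 m
human over T_r+T_s: 1.8000·(0.0800+1.0000) = 1.9440 m
C+Z_d+Z_r = 0.1500+0.0500+0.0250 = 0.2250 m
sum ≈ 0.0960+0.6000+1.9440+0.2250 ≈ 2.8650 m = S ✓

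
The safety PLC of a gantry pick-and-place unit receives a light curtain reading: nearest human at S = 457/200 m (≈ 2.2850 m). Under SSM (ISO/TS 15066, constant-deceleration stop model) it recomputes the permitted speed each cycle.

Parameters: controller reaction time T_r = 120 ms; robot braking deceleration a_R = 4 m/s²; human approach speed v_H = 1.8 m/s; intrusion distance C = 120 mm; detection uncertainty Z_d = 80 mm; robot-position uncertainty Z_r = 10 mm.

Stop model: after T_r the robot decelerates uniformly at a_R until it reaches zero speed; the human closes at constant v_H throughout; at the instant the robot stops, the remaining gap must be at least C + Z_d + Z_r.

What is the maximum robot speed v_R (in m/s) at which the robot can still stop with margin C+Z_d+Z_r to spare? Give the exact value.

v_R_max = 11/5 m/s = 2.2000 m/s

quadratic (1/8)·v² + (57/100)·v + (-1859/1000) = 0
  disc = (57/100)² − 4·(1/8)·(-1859/1000) = 784/625 ; √disc = 28/25
  v_R = (−(57/100) + 28/25) / (2·(1/8)) = 11/5 m/s
check:
braking lasts T_s = (11/5)/4 = 0.5500 s
robot covers v_R·T_r = 2.2000·0.1200 = 0.2640 m before braking
robot covers 2.2000·0.5500 − ½·4.0000·0.5500² = 0.6050 m while stopping
human closes 1.8000·0.6700 = 1.2060 m
residual clearance needed = 0.1200+0.0800+0.0100 = 0.2100 m
sum ≈ 0.2640+0.6050+1.2060+0.2100 ≈ 2.2850 m = S ✓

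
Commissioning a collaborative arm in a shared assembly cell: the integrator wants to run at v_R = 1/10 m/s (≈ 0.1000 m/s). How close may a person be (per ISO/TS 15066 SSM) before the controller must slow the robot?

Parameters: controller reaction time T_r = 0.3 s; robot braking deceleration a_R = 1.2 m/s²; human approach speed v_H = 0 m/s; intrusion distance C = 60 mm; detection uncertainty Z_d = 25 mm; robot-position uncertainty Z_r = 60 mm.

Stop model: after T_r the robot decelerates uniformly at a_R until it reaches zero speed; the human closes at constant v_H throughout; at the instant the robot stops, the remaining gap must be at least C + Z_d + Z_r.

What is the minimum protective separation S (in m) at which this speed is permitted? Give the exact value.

braking lasts T_s = (1/10)/(6/5) = 0.0833 s
robot in T_r: 0.1000·0.3000 = 0.0300 m
robot covers 0.1000·0.0833 − ½·1.2000·0.0833² = 0.0042 m while stopping
human over T_r+T_s: 0.0000·(0.3000+0.0833) = 0.0000 m
C+Z_d+Z_r = 0.0600+0.0250+0.0600 = 0.1450 m
S_min ≈ 0.0300+0.0042+0.0000+0.1450  ⇒  S_min = 43/240 m

S_min = 43/240 m = 0.1792 m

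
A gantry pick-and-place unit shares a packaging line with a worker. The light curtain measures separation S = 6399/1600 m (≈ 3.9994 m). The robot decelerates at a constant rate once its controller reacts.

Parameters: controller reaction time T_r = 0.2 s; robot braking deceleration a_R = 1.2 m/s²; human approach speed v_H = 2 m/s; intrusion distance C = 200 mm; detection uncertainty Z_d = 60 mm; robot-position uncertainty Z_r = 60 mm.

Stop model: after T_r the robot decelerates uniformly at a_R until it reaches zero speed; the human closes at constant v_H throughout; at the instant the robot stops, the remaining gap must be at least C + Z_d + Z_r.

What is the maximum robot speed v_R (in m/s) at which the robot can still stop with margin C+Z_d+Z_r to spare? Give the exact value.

v_R_max = 27/20 m/s = 1.3500 m/s

quadratic (5/12)·v² + (28/15)·v + (-5247/1600) = 0
  disc = (28/15)² − 4·(5/12)·(-5247/1600) = 128881/14400 ; √disc = 359/120
  v_R = (−(28/15) + 359/120) / (2·(5/12)) = 27/20 m/s
check:
braking lasts T_s = (27/20)/(6/5) = 1.1250 s
reaction-phase robot travel = 1.3500·0.2000 = 0.2700 m
robot under decel: 1.3500²/(2·1.2000) = 0.7594 m
human closes 2.0000·1.3250 = 2.6500 m
residual clearance needed = 0.2000+0.0600+0.0600 = 0.3200 m
sum ≈ 0.2700+0.7594+2.6500+0.3200 ≈ 3.9994 m = S ✓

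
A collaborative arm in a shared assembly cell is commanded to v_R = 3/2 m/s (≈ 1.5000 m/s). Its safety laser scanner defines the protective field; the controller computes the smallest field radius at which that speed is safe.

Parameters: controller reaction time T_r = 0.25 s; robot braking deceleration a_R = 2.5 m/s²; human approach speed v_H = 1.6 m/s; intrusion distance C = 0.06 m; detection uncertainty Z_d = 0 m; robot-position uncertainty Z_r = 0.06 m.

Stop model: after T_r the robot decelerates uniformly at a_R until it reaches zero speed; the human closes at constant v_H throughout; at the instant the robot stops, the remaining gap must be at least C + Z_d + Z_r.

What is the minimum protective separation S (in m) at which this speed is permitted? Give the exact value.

S_min = 461/200 m = 2.3050 m

stop time T_s = (3/2)/(5/2) = 0.6000 s
robot covers v_R·T_r = 1.5000·0.2500 = 0.3750 m before braking
robot under decel: 1.5000²/(2·2.5000) = 0.4500 m
human over T_r+T_s: 1.6000·(0.2500+0.6000) = 1.3600 m
C+Z_d+Z_r = 0.0600+0.0000+0.0600 = 0.1200 m
S_min ≈ 0.3750+0.4500+1.3600+0.1200  ⇒  S_min = 461/200 m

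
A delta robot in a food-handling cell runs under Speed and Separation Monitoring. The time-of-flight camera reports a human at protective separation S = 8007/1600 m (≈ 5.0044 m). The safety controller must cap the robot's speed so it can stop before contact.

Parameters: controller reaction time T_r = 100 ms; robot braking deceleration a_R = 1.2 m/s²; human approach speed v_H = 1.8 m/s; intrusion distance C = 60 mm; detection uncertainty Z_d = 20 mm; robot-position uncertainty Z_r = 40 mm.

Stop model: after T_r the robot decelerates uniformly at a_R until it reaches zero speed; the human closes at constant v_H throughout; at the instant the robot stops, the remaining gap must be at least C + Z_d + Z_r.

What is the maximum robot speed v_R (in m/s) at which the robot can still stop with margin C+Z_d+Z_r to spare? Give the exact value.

at the boundary: (5/12)·v² + (8/5)·v + (-7527/1600) = 0
  disc = (8/5)² − 4·(5/12)·(-7527/1600) = 16641/1600 ; √disc = 129/40
  v_R = (−(8/5) + 129/40) / (2·(5/12)) = 39/20 m/s
check:
braking lasts T_s = (39/20)/(6/5) = 1.6250 s
robot covers v_R·T_r = 1.9500·0.1000 = 0.1950 m before braking
robot covers 1.9500·1.6250 − ½·1.2000·1.6250² = 1.5844 m while stopping
human closes 1.8000·1.7250 = 3.1050 m
margins: 0.0600+0.0200+0.0400 = 0.1200 m
sum ≈ 0.1950+1.5844+3.1050+0.1200 ≈ 5.0044 m = S ✓

v_R_max = 39/20 m/s = 1.9500 m/s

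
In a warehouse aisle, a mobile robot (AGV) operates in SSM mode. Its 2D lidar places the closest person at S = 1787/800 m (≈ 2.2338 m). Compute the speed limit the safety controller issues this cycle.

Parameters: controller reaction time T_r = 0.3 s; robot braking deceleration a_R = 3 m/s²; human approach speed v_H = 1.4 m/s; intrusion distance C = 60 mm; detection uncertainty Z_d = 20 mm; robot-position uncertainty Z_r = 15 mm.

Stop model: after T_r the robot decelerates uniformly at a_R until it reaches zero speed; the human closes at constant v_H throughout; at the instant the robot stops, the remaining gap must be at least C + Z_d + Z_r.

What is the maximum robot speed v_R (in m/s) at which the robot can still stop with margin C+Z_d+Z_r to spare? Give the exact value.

v_R_max = 33/20 m/s = 1.6500 m/s

collect terms ⇒ (1/6)·v_R² + (23/30)·v_R + (-55/32) = 0
  disc = (23/30)² − 4·(1/6)·(-55/32) = 6241/3600 ; √disc = 79/60
  v_R = (−(23/30) + 79/60) / (2·(1/6)) = 33/20 m/s
check:
stop time T_s = (33/20)/3 = 0.5500 s
robot covers v_R·T_r = 1.6500·0.3000 = 0.4950 m before braking
robot under decel: 1.6500²/(2·3.0000) = 0.4537 m
person approaches 1.4000·(0.3000+0.5500) = 1.1900 m
margins: 0.0600+0.0200+0.0150 = 0.0950 m
sum ≈ 0.4950+0.4537+1.1900+0.0950 ≈ 2.2338 m = S ✓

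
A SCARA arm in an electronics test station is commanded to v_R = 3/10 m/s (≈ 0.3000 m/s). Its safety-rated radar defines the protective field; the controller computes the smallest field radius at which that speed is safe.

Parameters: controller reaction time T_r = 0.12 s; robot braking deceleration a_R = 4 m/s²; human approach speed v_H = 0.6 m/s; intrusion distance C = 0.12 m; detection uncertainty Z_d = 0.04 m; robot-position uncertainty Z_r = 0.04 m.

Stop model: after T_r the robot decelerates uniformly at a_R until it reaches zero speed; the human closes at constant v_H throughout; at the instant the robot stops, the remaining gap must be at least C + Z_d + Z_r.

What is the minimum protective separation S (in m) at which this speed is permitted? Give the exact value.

T_s = v_R/a_R = (3/10)/4 = 0.0750 s
robot in T_r: 0.3000·0.1200 = 0.0360 m
braking distance = 0.3000²/(2·4.0000) = 0.0112 m
human over T_r+T_s: 0.6000·(0.1200+0.0750) = 0.1170 m
margins: 0.1200+0.0400+0.0400 = 0.2000 m
S_min ≈ 0.0360+0.0112+0.1170+0.2000  ⇒  S_min = 1457/4000 m

S_min = 1457/4000 m = 0.3643 m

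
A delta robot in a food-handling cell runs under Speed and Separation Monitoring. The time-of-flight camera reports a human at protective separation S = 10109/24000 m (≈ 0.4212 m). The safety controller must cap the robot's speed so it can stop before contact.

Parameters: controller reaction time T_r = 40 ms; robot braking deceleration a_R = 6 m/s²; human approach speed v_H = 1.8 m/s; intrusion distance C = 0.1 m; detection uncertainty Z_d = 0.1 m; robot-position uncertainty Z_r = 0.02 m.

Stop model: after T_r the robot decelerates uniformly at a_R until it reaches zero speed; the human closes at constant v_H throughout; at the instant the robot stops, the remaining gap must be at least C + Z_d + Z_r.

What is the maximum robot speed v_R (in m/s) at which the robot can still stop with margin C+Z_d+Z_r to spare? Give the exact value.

v_R_max = 7/20 m/s = 0.3500 m/s

collect terms ⇒ (1/12)·v_R² + (17/50)·v_R + (-3101/24000) = 0
  disc = (17/50)² − 4·(1/12)·(-3101/24000) = 57121/360000 ; √disc = 239/600
  v_R = (−(17/50) + 239/600) / (2·(1/12)) = 7/20 m/s
check:
T_s = v_R/a_R = (7/20)/6 = 0.0583 s
robot in T_r: 0.3500·0.0400 = 0.0140 m
robot under decel: 0.3500²/(2·6.0000) = 0.0102 m
human closes 1.8000·0.0983 = 0.1770 m
margins: 0.1000+0.1000+0.0200 = 0.2200 m
sum ≈ 0.0140+0.0102+0.1770+0.2200 ≈ 0.4212 m = S ✓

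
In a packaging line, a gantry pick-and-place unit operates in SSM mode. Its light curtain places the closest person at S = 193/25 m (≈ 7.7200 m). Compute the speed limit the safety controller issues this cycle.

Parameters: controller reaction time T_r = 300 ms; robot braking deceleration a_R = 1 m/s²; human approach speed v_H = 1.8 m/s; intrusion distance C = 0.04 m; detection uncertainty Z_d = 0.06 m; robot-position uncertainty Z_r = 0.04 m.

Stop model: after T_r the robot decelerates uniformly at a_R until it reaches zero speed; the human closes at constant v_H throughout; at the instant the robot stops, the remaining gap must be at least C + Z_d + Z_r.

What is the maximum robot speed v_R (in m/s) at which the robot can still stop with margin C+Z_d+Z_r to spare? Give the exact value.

collect terms ⇒ (1/2)·v_R² + (21/10)·v_R + (-176/25) = 0
  disc = (21/10)² − 4·(1/2)·(-176/25) = 1849/100 ; √disc = 43/10
  v_R = (−(21/10) + 43/10) / (2·(1/2)) = 11/5 m/s
check:
braking lasts T_s = (11/5)/1 = 2.2000 s
robot covers v_R·T_r = 2.2000·0.3000 = 0.6600 m before braking
robot covers 2.2000·2.2000 − ½·1.0000·2.2000² = 2.4200 m while stopping
human over T_r+T_s: 1.8000·(0.3000+2.2000) = 4.5000 m
C+Z_d+Z_r = 0.0400+0.0600+0.0400 = 0.1400 m
sum ≈ 0.6600+2.4200+4.5000+0.1400 ≈ 7.7200 m = S ✓

v_R_max = 11/5 m/s = 2.2000 m/s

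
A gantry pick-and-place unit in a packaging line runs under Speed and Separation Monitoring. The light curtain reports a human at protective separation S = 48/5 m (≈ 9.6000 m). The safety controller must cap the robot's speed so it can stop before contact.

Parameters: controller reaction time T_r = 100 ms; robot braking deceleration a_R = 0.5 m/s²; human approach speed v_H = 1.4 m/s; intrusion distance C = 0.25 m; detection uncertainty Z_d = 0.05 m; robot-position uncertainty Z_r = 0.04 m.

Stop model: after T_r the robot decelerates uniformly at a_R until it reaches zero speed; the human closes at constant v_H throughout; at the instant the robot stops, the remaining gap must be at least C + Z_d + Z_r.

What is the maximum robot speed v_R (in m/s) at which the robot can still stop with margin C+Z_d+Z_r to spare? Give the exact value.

v_R_max = 19/10 m/s = 1.9000 m/s

collect terms ⇒ (1)·v_R² + (29/10)·v_R + (-228/25) = 0
  disc = (29/10)² − 4·(1)·(-228/25) = 4489/100 ; √disc = 67/10
  v_R = (−(29/10) + 67/10) / (2·(1)) = 19/10 m/s
check:
T_s = v_R/a_R = (19/10)/(1/2) = 3.8000 s
robot covers v_R·T_r = 1.9000·0.1000 = 0.1900 m before braking
robot under decel: 1.9000²/(2·0.5000) = 3.6100 m
person approaches 1.4000·(0.1000+3.8000) = 5.4600 m
C+Z_d+Z_r = 0.2500+0.0500+0.0400 = 0.3400 m
sum ≈ 0.1900+3.6100+5.4600+0.3400 ≈ 9.6000 m = S ✓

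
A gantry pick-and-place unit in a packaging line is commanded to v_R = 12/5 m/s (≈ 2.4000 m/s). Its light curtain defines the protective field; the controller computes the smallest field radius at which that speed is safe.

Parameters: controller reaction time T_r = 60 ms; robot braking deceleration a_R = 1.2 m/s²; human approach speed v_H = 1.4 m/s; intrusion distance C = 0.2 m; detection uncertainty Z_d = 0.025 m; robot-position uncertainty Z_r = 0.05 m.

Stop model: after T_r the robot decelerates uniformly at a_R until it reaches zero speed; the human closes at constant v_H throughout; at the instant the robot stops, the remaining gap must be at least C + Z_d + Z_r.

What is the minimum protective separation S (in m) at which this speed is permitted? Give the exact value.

stop time T_s = (12/5)/(6/5) = 2.0000 s
robot covers v_R·T_r = 2.4000·0.0600 = 0.1440 m before braking
robot under decel: 2.4000²/(2·1.2000) = 2.4000 m
human closes 1.4000·2.0600 = 2.8840 m
residual clearance needed = 0.2000+0.0250+0.0500 = 0.2750 m
S_min ≈ 0.1440+2.4000+2.8840+0.2750  ⇒  S_min = 5703/1000 m

S_min = 5703/1000 m = 5.7030 m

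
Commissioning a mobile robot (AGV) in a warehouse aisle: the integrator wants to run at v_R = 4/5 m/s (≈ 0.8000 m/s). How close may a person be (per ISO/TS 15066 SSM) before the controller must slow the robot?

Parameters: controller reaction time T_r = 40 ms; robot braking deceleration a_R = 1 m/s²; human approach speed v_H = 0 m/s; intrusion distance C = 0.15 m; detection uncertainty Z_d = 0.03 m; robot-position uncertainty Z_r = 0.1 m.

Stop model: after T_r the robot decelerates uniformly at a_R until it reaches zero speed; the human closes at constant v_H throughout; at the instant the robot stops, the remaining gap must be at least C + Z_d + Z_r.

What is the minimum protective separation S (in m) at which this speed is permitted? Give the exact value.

stop time T_s = (4/5)/1 = 0.8000 s
reaction-phase robot travel = 0.8000·0.0400 = 0.0320 m
robot covers 0.8000·0.8000 − ½·1.0000·0.8000² = 0.3200 m while stopping
human over T_r+T_s: 0.0000·(0.0400+0.8000) = 0.0000 m
C+Z_d+Z_r = 0.1500+0.0300+0.1000 = 0.2800 m
S_min ≈ 0.0320+0.3200+0.0000+0.2800  ⇒  S_min = 79/125 m

S_min = 79/125 m = 0.6320 m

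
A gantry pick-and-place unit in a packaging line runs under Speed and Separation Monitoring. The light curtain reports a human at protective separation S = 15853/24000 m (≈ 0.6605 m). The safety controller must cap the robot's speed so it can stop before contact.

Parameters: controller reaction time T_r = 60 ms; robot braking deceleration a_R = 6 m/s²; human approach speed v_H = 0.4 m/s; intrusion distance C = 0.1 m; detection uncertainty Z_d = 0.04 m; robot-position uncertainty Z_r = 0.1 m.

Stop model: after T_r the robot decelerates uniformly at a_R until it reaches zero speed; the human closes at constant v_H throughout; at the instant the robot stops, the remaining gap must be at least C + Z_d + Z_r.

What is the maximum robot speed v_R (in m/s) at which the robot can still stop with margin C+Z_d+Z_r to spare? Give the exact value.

v_R_max = 31/20 m/s = 1.5500 m/s

collect terms ⇒ (1/12)·v_R² + (19/150)·v_R + (-9517/24000) = 0
  disc = (19/150)² − 4·(1/12)·(-9517/24000) = 5929/40000 ; √disc = 77/200
  v_R = (−(19/150) + 77/200) / (2·(1/12)) = 31/20 m/s
check:
T_s = v_R/a_R = (31/20)/6 = 0.2583 s
robot covers v_R·T_r = 1.5500·0.0600 = 0.0930 m before braking
braking distance = 1.5500²/(2·6.0000) = 0.2002 m
human over T_r+T_s: 0.4000·(0.0600+0.2583) = 0.1273 m
margins: 0.1000+0.0400+0.1000 = 0.2400 m
sum ≈ 0.0930+0.2002+0.1273+0.2400 ≈ 0.6605 m = S ✓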